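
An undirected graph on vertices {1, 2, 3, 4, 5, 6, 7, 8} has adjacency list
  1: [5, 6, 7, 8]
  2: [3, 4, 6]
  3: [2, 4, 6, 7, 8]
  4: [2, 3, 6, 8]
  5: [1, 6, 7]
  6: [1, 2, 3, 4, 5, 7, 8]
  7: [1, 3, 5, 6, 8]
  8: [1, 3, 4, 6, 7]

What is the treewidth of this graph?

3

A width-3 tree decomposition is:
Bags: B1 = {1, 6, 7, 8}  B2 = {1, 5, 6, 7}  B3 = {3, 6, 7, 8}  B4 = {3, 4, 6, 8}  B5 = {2, 3, 4, 6}
Tree: B1–B2, B1–B3, B3–B4, B4–B5
The largest bag has 4 vertices, giving width 3; this decomposition certifies tw(G) ≤ 3. For the lower bound, the 4 vertices {1, 6, 7, 8} are pairwise adjacent, and any tree decomposition puts a clique entirely inside one bag — forcing width ≥ 3. Combining the bounds, tw(G) = 3.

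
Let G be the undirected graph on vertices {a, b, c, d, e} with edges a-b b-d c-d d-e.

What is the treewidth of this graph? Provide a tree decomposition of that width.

The largest bag has 2 vertices, giving width 1; this decomposition certifies tw(G) ≤ 1. G has an edge, so its treewidth is at least 1. Hence tw(G) = 1 exactly.

Treewidth 1.
Bags: B1 = {a, b}  B2 = {b, d}  B3 = {c, d}  B4 = {d, e}
Tree: B1–B2, B2–B3, B2–B4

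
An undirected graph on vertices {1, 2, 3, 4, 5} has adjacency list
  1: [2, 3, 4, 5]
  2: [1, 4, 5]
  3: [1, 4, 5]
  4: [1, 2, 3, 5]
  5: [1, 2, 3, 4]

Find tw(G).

3

A width-3 tree decomposition is:
Bags: B1 = {1, 2, 4, 5}  B2 = {1, 3, 4, 5}
Tree: B1–B2
Every bag has size at most 4, so the width is 4 − 1 = 3 and tw(G) ≤ 3. Conversely, {1, 2, 4, 5} is a clique of size 4, and the vertices of any clique must share a bag in every tree decomposition; so some bag has ≥ 4 vertices and tw(G) ≥ 3. The upper and lower bounds meet at 3, so that is the treewidth.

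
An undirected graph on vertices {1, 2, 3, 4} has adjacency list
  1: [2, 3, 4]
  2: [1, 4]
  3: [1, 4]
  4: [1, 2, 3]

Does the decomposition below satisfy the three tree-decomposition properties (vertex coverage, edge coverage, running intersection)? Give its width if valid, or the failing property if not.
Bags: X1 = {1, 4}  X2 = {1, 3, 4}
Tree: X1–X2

A tree decomposition must satisfy three properties: every vertex lies in some bag; for every edge, both endpoints lie together in some bag; and for every vertex, the bags containing it form a connected subtree. Here vertex 2 appears in no bag, so the decomposition is invalid.

No — vertex 2 appears in no bag.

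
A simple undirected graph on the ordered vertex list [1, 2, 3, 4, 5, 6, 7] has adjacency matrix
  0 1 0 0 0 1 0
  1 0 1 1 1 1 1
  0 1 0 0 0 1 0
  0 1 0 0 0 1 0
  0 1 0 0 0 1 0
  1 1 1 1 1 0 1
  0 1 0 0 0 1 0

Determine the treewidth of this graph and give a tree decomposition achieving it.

Treewidth 2.
One optimal decomposition is:
Bags: B1 = {2, 5, 6}  B2 = {1, 2, 6}  B3 = {2, 6, 7}  B4 = {2, 3, 6}  B5 = {2, 4, 6}
Tree: B1–B2, B1–B3, B2–B4, B3–B5

Each bag holds 3 vertices, so the decomposition has width 2, which upper-bounds the treewidth. On the other hand G contains the 3-clique {1, 2, 6}. A clique must lie in a single bag of any decomposition, so no decomposition can have width below 2. Therefore the treewidth is 2.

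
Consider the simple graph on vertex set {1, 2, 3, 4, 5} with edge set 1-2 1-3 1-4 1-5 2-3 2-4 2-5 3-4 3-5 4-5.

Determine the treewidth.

4

A width-4 tree decomposition is:
Bags: B1 = {1, 2, 3, 4, 5}
Tree: (single bag)
With just one bag of size 5, the width is 5 − 1 = 4, so tw(G) ≤ 4. Conversely, {1, 2, 3, 4, 5} is a clique of size 5, and the vertices of any clique must share a bag in every tree decomposition; so some bag has ≥ 5 vertices and tw(G) ≥ 4. Hence tw(G) = 4 exactly.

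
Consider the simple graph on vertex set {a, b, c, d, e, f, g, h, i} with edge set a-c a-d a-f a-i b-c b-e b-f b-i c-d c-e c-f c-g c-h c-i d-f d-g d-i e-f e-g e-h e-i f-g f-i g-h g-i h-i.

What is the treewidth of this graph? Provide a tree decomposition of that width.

Treewidth 4.
One such decomposition:
Bags: B1 = {c, d, f, g, i}  B2 = {c, e, f, g, i}  B3 = {a, c, d, f, i}  B4 = {c, e, g, h, i}  B5 = {b, c, e, f, i}
Tree: B1–B2, B1–B3, B2–B4, B2–B5

Each bag holds 5 vertices, so the decomposition has width 4, which upper-bounds the treewidth. Conversely, {c, e, g, h, i} is a clique of size 5, and the vertices of any clique must share a bag in every tree decomposition; so some bag has ≥ 5 vertices and tw(G) ≥ 4. Hence tw(G) = 4 exactly.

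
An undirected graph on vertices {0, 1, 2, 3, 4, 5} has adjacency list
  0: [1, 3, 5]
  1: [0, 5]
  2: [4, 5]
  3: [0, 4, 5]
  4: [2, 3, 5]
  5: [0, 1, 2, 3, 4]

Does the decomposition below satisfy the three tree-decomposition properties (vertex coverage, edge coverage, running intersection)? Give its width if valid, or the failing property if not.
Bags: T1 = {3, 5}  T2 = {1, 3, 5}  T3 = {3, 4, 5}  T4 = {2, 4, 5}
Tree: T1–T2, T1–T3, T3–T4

No — vertex 0 appears in no bag.

A tree decomposition must satisfy three properties: every vertex lies in some bag; for every edge, both endpoints lie together in some bag; and for every vertex, the bags containing it form a connected subtree. Here vertex 0 appears in no bag, so the decomposition is invalid.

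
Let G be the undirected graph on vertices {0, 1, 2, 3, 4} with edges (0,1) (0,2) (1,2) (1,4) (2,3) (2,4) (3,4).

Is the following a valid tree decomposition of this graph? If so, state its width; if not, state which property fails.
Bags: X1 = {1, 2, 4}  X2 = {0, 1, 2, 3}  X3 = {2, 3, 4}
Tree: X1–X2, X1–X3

No — bags containing vertex 3 are not connected in the tree.

A tree decomposition must satisfy three properties: every vertex lies in some bag; for every edge, both endpoints lie together in some bag; and for every vertex, the bags containing it form a connected subtree. Here bags containing vertex 3 are not connected in the tree, so the decomposition is invalid.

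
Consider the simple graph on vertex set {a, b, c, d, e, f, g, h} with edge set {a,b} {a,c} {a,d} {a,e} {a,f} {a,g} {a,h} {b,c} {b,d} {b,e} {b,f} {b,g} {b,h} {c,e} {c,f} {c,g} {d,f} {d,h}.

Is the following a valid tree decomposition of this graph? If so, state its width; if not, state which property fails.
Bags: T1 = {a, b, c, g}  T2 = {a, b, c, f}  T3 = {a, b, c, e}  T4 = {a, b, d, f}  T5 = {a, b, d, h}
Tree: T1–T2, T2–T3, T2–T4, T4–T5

Vertex coverage: the bags together contain {a, b, c, d, e, f, g, h}, the full vertex set. Edge coverage: each edge of G has both endpoints in at least one bag. Running intersection: for every vertex, the bags containing it form a connected subtree. All three properties hold, so this is a valid tree decomposition of width max|bag| − 1 = 3, and hence tw(G) ≤ 3.

Yes; width 3.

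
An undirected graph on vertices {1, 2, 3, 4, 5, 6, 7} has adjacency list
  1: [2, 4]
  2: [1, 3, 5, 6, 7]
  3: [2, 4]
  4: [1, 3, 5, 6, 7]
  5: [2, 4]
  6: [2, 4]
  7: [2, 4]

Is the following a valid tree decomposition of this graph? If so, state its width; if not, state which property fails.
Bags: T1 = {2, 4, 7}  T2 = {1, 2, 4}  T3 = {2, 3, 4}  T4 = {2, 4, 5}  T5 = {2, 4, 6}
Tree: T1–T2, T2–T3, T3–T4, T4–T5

Every vertex of G appears in some bag (union = {1, 2, 3, 4, 5, 6, 7}); every edge is covered by a bag; and for each vertex v the set of bags containing v is connected in the bag tree. The decomposition is therefore valid. The largest bag has 3 vertices, so the width is 2.

Yes; width 2.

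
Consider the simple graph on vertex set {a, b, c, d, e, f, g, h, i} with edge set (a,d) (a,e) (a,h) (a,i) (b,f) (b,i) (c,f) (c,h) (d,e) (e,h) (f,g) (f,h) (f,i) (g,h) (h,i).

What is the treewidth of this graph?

2

A width-2 tree decomposition is:
Bags: B1 = {f, h, i}  B2 = {a, h, i}  B3 = {a, e, h}  B4 = {c, f, h}  B5 = {f, g, h}  B6 = {a, d, e}  B7 = {b, f, i}
Tree: B1–B2, B2–B3, B1–B4, B4–B5, B3–B6, B1–B7
Every bag has size at most 3, so the width is 3 − 1 = 2 and tw(G) ≤ 2. Conversely, {a, d, e} is a clique of size 3, and the vertices of any clique must share a bag in every tree decomposition; so some bag has ≥ 3 vertices and tw(G) ≥ 2. Therefore the treewidth is 2.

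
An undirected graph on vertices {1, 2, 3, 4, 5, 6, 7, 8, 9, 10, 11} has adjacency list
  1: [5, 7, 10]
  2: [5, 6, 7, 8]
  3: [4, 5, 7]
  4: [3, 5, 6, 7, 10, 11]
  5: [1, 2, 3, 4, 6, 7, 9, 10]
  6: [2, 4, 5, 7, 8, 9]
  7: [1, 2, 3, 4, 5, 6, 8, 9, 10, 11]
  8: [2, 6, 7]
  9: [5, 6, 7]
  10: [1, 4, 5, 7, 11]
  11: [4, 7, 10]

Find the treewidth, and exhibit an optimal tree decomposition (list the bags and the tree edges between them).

Treewidth 3.
One such decomposition:
Bags: B1 = {4, 5, 6, 7}  B2 = {4, 5, 7, 10}  B3 = {5, 6, 7, 9}  B4 = {2, 5, 6, 7}  B5 = {1, 5, 7, 10}  B6 = {3, 4, 5, 7}  B7 = {4, 7, 10, 11}  B8 = {2, 6, 7, 8}
Tree: B1–B2, B1–B3, B3–B4, B2–B5, B1–B6, B2–B7, B4–B8

Every bag has size at most 4, so the width is 4 − 1 = 3 and tw(G) ≤ 3. For the lower bound, the 4 vertices {2, 6, 7, 8} are pairwise adjacent, and any tree decomposition puts a clique entirely inside one bag — forcing width ≥ 3. Hence tw(G) = 3 exactly.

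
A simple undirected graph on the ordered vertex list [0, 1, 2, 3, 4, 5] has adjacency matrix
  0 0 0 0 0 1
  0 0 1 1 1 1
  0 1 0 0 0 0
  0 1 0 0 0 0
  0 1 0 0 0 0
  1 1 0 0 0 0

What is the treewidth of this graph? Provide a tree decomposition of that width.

Each bag holds 2 vertices, so the decomposition has width 1, which upper-bounds the treewidth. G has an edge, so its treewidth is at least 1. Hence tw(G) = 1 exactly.

Treewidth 1.
One optimal decomposition is:
Bags: B1 = {1, 4}  B2 = {1, 2}  B3 = {1, 5}  B4 = {0, 5}  B5 = {1, 3}
Tree: B1–B2, B2–B3, B3–B4, B3–B5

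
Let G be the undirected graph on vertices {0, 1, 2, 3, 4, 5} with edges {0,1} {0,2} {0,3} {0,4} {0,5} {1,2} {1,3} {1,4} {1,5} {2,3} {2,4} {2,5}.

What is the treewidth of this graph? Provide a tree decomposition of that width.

Each bag holds 4 vertices, so the decomposition has width 3, which upper-bounds the treewidth. For the lower bound, the 4 vertices {0, 1, 2, 3} are pairwise adjacent, and any tree decomposition puts a clique entirely inside one bag — forcing width ≥ 3. The upper and lower bounds meet at 3, so that is the treewidth.

Treewidth 3.
Bags: B1 = {0, 1, 2, 3}  B2 = {0, 1, 2, 4}  B3 = {0, 1, 2, 5}
Tree: B1–B2, B2–B3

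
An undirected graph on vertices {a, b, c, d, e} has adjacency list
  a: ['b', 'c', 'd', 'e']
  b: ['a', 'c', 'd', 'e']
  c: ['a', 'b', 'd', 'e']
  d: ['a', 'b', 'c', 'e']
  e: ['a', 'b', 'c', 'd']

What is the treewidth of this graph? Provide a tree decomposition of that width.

A single bag containing all 5 vertices is trivially a valid decomposition of width 4. For the lower bound, the 5 vertices {a, b, c, d, e} are pairwise adjacent, and any tree decomposition puts a clique entirely inside one bag — forcing width ≥ 4. The upper and lower bounds meet at 4, so that is the treewidth.

Treewidth 4.
One optimal decomposition is:
Bags: B1 = {a, b, c, d, e}
Tree: (single bag)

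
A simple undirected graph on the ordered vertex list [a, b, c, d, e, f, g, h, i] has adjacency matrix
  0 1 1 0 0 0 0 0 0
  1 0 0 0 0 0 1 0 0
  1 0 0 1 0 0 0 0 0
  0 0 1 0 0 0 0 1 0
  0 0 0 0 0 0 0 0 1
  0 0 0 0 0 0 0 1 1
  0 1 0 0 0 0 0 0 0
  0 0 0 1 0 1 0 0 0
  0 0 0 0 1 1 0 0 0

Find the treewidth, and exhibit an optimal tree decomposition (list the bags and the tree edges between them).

Treewidth 1.
Bags: B1 = {e, i}  B2 = {f, i}  B3 = {f, h}  B4 = {d, h}  B5 = {c, d}  B6 = {a, c}  B7 = {a, b}  B8 = {b, g}
Tree: B1–B2, B2–B3, B3–B4, B4–B5, B5–B6, B6–B7, B7–B8

Every bag has size at most 2, so the width is 2 − 1 = 1 and tw(G) ≤ 1. Any graph with an edge has treewidth ≥ 1, and G has the edge e–i. Combining the bounds, tw(G) = 1.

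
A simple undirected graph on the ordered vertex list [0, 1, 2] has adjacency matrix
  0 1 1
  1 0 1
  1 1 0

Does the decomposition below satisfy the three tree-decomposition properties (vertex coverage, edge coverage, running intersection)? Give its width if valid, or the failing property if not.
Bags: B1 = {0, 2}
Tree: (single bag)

No — vertex 1 appears in no bag.

A tree decomposition must satisfy three properties: every vertex lies in some bag; for every edge, both endpoints lie together in some bag; and for every vertex, the bags containing it form a connected subtree. Here vertex 1 appears in no bag, so the decomposition is invalid.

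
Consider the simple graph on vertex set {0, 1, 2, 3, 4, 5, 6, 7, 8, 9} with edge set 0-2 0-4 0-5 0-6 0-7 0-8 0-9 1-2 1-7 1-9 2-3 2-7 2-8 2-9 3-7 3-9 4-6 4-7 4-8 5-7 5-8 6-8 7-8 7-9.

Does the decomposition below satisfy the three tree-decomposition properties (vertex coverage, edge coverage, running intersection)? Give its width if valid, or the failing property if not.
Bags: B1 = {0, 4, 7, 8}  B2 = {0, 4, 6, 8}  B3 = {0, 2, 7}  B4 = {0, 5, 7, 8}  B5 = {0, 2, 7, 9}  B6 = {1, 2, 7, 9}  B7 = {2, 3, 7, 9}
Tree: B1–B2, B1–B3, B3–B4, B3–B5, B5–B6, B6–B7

A tree decomposition must satisfy three properties: every vertex lies in some bag; for every edge, both endpoints lie together in some bag; and for every vertex, the bags containing it form a connected subtree. Here edge (8,2) lies in no bag, so the decomposition is invalid.

No — edge (8,2) lies in no bag.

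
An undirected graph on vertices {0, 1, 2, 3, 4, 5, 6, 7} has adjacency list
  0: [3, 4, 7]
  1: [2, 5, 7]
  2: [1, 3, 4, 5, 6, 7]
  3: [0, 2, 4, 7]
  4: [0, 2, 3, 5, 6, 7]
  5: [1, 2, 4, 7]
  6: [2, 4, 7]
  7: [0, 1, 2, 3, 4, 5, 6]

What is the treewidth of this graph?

A width-3 tree decomposition is:
Bags: B1 = {2, 4, 5, 7}  B2 = {1, 2, 5, 7}  B3 = {2, 3, 4, 7}  B4 = {2, 4, 6, 7}  B5 = {0, 3, 4, 7}
Tree: B1–B2, B1–B3, B1–B4, B3–B5
Every bag has size at most 4, so the width is 4 − 1 = 3 and tw(G) ≤ 3. On the other hand G contains the 4-clique {0, 3, 4, 7}. A clique must lie in a single bag of any decomposition, so no decomposition can have width below 3. Therefore the treewidth is 3.

3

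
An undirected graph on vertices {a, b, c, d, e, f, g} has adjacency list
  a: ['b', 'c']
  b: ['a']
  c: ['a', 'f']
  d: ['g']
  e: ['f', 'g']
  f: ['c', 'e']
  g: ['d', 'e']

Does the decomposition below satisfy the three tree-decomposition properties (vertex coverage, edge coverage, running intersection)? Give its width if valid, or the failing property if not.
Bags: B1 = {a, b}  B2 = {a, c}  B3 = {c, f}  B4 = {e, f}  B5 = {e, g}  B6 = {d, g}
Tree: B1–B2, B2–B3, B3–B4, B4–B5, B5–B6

Yes; width 1.

Vertex coverage: the bags together contain {a, b, c, d, e, f, g}, the full vertex set. Edge coverage: each edge of G has both endpoints in at least one bag. Running intersection: for every vertex, the bags containing it form a connected subtree. All three properties hold, so this is a valid tree decomposition of width max|bag| − 1 = 1, and hence tw(G) ≤ 1.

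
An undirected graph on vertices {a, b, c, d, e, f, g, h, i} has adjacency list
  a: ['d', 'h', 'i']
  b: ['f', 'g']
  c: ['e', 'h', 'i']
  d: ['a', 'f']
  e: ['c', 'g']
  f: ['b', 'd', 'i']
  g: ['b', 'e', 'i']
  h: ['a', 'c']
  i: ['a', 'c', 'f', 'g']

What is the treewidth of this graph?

A width-3 tree decomposition is:
Bags: B1 = {b, c, e, g}  B2 = {b, c, g, i}  B3 = {b, c, f, i}  B4 = {c, f, h, i}  B5 = {a, f, h, i}  B6 = {a, d, f, h}
Tree: B1–B2, B2–B3, B3–B4, B4–B5, B5–B6
Each bag holds 4 vertices, so the decomposition has width 3, which upper-bounds the treewidth. For the lower bound: the 4 vertex sets {b,e,g}, {c}, {i}, {a,d,f,h} are disjoint, each induces a connected subgraph, and every pair is joined by at least one edge of G. Contracting each set to a single vertex therefore yields K_{4} as a minor, and since treewidth is minor-monotone, tw(G) ≥ tw(K_{4}) = 3. Therefore the treewidth is 3.

3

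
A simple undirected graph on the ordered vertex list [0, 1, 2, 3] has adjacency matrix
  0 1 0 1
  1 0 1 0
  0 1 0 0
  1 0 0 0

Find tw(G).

1

A width-1 tree decomposition is:
Bags: B1 = {0, 3}  B2 = {0, 1}  B3 = {1, 2}
Tree: B1–B2, B2–B3
Each bag holds 2 vertices, so the decomposition has width 1, which upper-bounds the treewidth. Any graph with an edge has treewidth ≥ 1, and G has the edge 3–0. The upper and lower bounds meet at 1, so that is the treewidth.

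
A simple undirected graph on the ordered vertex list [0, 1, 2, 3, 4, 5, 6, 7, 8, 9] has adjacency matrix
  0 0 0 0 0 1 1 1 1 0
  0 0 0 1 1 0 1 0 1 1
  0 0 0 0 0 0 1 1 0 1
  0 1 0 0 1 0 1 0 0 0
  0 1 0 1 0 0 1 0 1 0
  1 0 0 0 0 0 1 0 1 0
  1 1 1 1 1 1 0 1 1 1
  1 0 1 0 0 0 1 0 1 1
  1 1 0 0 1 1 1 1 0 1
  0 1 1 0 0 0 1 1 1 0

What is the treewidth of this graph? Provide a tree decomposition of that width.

Treewidth 3.
Bags: B1 = {6, 7, 8, 9}  B2 = {0, 6, 7, 8}  B3 = {1, 6, 8, 9}  B4 = {0, 5, 6, 8}  B5 = {2, 6, 7, 9}  B6 = {1, 4, 6, 8}  B7 = {1, 3, 4, 6}
Tree: B1–B2, B1–B3, B2–B4, B1–B5, B3–B6, B6–B7

Each bag holds 4 vertices, so the decomposition has width 3, which upper-bounds the treewidth. For the lower bound, the 4 vertices {0, 5, 6, 8} are pairwise adjacent, and any tree decomposition puts a clique entirely inside one bag — forcing width ≥ 3. Combining the bounds, tw(G) = 3.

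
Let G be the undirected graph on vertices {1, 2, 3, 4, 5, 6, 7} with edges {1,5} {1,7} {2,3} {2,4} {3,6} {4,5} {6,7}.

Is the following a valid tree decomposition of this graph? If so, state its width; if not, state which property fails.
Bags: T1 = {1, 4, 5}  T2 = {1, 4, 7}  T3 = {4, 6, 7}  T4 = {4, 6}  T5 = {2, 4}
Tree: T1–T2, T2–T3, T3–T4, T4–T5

No — vertex 3 appears in no bag.

A tree decomposition must satisfy three properties: every vertex lies in some bag; for every edge, both endpoints lie together in some bag; and for every vertex, the bags containing it form a connected subtree. Here vertex 3 appears in no bag, so the decomposition is invalid.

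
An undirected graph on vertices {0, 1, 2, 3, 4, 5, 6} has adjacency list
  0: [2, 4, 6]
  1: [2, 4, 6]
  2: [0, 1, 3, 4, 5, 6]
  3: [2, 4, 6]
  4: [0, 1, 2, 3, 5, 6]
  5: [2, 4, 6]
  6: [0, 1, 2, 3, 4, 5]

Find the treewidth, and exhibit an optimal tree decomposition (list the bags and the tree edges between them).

Treewidth 3.
One optimal decomposition is:
Bags: B1 = {1, 2, 4, 6}  B2 = {2, 3, 4, 6}  B3 = {2, 4, 5, 6}  B4 = {0, 2, 4, 6}
Tree: B1–B2, B1–B3, B2–B4

Each bag holds 4 vertices, so the decomposition has width 3, which upper-bounds the treewidth. Conversely, {0, 2, 4, 6} is a clique of size 4, and the vertices of any clique must share a bag in every tree decomposition; so some bag has ≥ 4 vertices and tw(G) ≥ 3. Combining the bounds, tw(G) = 3.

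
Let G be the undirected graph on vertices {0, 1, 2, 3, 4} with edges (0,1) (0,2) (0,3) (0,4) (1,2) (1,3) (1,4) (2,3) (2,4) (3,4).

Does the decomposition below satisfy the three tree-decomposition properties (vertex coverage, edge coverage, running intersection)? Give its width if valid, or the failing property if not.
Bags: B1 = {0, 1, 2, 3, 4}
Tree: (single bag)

Checking the three conditions: (i) the bags cover all of {0, 1, 2, 3, 4}; (ii) for each edge, some bag contains both endpoints; (iii) the bags containing any fixed vertex form a subtree. All hold, so the decomposition is valid with width 5 − 1 = 4.

Yes; width 4.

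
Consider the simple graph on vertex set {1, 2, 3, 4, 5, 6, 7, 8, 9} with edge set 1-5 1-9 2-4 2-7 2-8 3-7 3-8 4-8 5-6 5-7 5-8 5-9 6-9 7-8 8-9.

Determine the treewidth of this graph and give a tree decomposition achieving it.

Treewidth 2.
One optimal decomposition is:
Bags: B1 = {5, 8, 9}  B2 = {5, 7, 8}  B3 = {2, 7, 8}  B4 = {3, 7, 8}  B5 = {5, 6, 9}  B6 = {2, 4, 8}  B7 = {1, 5, 9}
Tree: B1–B2, B2–B3, B2–B4, B1–B5, B3–B6, B1–B7

Every bag has size at most 3, so the width is 3 − 1 = 2 and tw(G) ≤ 2. For the lower bound, the 3 vertices {5, 8, 9} are pairwise adjacent, and any tree decomposition puts a clique entirely inside one bag — forcing width ≥ 2. Hence tw(G) = 2 exactly.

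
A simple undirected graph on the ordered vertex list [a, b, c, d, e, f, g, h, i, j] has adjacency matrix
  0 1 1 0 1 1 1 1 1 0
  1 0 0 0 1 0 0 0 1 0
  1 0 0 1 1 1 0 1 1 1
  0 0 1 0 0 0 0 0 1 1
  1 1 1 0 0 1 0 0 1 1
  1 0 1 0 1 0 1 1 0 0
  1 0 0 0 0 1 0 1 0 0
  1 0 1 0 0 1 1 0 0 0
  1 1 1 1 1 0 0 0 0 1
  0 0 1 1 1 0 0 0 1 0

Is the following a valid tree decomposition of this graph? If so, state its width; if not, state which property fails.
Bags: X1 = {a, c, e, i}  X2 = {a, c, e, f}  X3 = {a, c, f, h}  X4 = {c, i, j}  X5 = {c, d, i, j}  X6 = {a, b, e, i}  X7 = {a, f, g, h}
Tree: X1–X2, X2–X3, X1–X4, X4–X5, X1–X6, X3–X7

No — edge (e,j) lies in no bag.

A tree decomposition must satisfy three properties: every vertex lies in some bag; for every edge, both endpoints lie together in some bag; and for every vertex, the bags containing it form a connected subtree. Here edge (e,j) lies in no bag, so the decomposition is invalid.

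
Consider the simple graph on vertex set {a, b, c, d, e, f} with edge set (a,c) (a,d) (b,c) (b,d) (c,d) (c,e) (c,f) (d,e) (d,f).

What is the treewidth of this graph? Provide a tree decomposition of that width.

Treewidth 2.
Bags: B1 = {a, c, d}  B2 = {c, d, e}  B3 = {b, c, d}  B4 = {c, d, f}
Tree: B1–B2, B1–B3, B3–B4

The largest bag has 3 vertices, giving width 2; this decomposition certifies tw(G) ≤ 2. For the lower bound, the 3 vertices {c, d, e} are pairwise adjacent, and any tree decomposition puts a clique entirely inside one bag — forcing width ≥ 2. Hence tw(G) = 2 exactly.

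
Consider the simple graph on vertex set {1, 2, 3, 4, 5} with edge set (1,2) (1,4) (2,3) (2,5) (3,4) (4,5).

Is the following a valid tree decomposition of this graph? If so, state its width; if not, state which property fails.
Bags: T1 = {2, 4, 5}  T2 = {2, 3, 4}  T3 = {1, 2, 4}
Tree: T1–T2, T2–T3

Yes; width 2.

Vertex coverage: the bags together contain {1, 2, 3, 4, 5}, the full vertex set. Edge coverage: each edge of G has both endpoints in at least one bag. Running intersection: for every vertex, the bags containing it form a connected subtree. All three properties hold, so this is a valid tree decomposition of width max|bag| − 1 = 2, and hence tw(G) ≤ 2.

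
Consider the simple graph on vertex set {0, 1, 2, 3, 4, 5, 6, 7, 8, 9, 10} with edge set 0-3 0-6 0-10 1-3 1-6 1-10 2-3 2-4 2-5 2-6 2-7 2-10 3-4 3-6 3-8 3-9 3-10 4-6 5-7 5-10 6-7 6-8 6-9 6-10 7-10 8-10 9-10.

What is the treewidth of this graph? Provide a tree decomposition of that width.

Treewidth 3.
One optimal decomposition is:
Bags: B1 = {3, 6, 8, 10}  B2 = {2, 3, 6, 10}  B3 = {2, 6, 7, 10}  B4 = {2, 5, 7, 10}  B5 = {3, 6, 9, 10}  B6 = {1, 3, 6, 10}  B7 = {0, 3, 6, 10}  B8 = {2, 3, 4, 6}
Tree: B1–B2, B2–B3, B3–B4, B1–B5, B5–B6, B2–B7, B2–B8

Every bag has size at most 4, so the width is 4 − 1 = 3 and tw(G) ≤ 3. Conversely, {2, 5, 7, 10} is a clique of size 4, and the vertices of any clique must share a bag in every tree decomposition; so some bag has ≥ 4 vertices and tw(G) ≥ 3. Combining the bounds, tw(G) = 3.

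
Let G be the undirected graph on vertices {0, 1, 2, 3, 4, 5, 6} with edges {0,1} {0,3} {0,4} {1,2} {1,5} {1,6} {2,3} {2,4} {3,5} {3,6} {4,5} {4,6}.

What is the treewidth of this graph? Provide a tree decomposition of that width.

Treewidth 3.
One such decomposition:
Bags: B1 = {1, 3, 4, 6}  B2 = {1, 2, 3, 4}  B3 = {1, 3, 4, 5}  B4 = {0, 1, 3, 4}
Tree: B1–B2, B2–B3, B3–B4

Every bag has size at most 4, so the width is 4 − 1 = 3 and tw(G) ≤ 3. For the lower bound: the 4 vertex sets {4,6}, {1,2}, {3}, {5} are disjoint, each induces a connected subgraph, and every pair is joined by at least one edge of G. Contracting each set to a single vertex therefore yields K_{4} as a minor, and since treewidth is minor-monotone, tw(G) ≥ tw(K_{4}) = 3. Combining the bounds, tw(G) = 3.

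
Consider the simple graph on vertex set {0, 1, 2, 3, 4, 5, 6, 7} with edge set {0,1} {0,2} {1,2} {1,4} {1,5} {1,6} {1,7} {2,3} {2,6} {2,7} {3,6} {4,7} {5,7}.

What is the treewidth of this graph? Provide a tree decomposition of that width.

Treewidth 2.
One such decomposition:
Bags: B1 = {0, 1, 2}  B2 = {1, 2, 6}  B3 = {1, 2, 7}  B4 = {1, 5, 7}  B5 = {2, 3, 6}  B6 = {1, 4, 7}
Tree: B1–B2, B1–B3, B3–B4, B2–B5, B3–B6

Each bag holds 3 vertices, so the decomposition has width 2, which upper-bounds the treewidth. On the other hand G contains the 3-clique {0, 1, 2}. A clique must lie in a single bag of any decomposition, so no decomposition can have width below 2. The upper and lower bounds meet at 2, so that is the treewidth.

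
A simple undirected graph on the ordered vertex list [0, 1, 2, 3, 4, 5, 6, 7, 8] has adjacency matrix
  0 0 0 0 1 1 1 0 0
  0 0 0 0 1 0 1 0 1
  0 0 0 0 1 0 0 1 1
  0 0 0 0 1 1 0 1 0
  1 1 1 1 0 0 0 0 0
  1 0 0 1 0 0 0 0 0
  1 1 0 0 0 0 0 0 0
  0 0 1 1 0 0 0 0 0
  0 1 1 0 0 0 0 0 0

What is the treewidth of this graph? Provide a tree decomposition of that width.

Every bag has size at most 4, so the width is 4 − 1 = 3 and tw(G) ≤ 3. For the lower bound: the 4 vertex sets {3,5,7}, {0}, {4}, {1,2,6,8} are disjoint, each induces a connected subgraph, and every pair is joined by at least one edge of G. Contracting each set to a single vertex therefore yields K_{4} as a minor, and since treewidth is minor-monotone, tw(G) ≥ tw(K_{4}) = 3. Hence tw(G) = 3 exactly.

Treewidth 3.
One optimal decomposition is:
Bags: B1 = {0, 3, 5, 7}  B2 = {0, 3, 4, 7}  B3 = {0, 2, 4, 7}  B4 = {0, 2, 4, 6}  B5 = {1, 2, 4, 6}  B6 = {1, 2, 6, 8}
Tree: B1–B2, B2–B3, B3–B4, B4–B5, B5–B6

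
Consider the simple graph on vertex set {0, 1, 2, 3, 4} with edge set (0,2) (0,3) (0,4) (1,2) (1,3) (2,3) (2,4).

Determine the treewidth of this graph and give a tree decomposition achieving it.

Every bag has size at most 3, so the width is 3 − 1 = 2 and tw(G) ≤ 2. For the lower bound, the 3 vertices {0, 2, 3} are pairwise adjacent, and any tree decomposition puts a clique entirely inside one bag — forcing width ≥ 2. Hence tw(G) = 2 exactly.

Treewidth 2.
One such decomposition:
Bags: B1 = {0, 2, 3}  B2 = {1, 2, 3}  B3 = {0, 2, 4}
Tree: B1–B2, B1–B3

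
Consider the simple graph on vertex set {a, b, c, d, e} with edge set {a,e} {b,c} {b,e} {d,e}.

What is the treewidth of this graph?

A width-1 tree decomposition is:
Bags: B1 = {b, c}  B2 = {b, e}  B3 = {d, e}  B4 = {a, e}
Tree: B1–B2, B2–B3, B2–B4
Each bag holds 2 vertices, so the decomposition has width 1, which upper-bounds the treewidth. G has an edge, so its treewidth is at least 1. Hence tw(G) = 1 exactly.

1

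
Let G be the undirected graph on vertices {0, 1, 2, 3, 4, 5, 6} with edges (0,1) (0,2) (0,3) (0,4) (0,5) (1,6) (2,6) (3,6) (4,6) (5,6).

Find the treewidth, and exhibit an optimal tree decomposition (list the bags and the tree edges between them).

Treewidth 2.
One optimal decomposition is:
Bags: B1 = {0, 4, 6}  B2 = {0, 5, 6}  B3 = {0, 2, 6}  B4 = {0, 3, 6}  B5 = {0, 1, 6}
Tree: B1–B2, B2–B3, B3–B4, B4–B5

The largest bag has 3 vertices, giving width 2; this decomposition certifies tw(G) ≤ 2. For the lower bound, G contains the cycle 6–4–0–5–6, so G is not a forest; only forests have treewidth ≤ 1, hence tw(G) ≥ 2. Combining the bounds, tw(G) = 2.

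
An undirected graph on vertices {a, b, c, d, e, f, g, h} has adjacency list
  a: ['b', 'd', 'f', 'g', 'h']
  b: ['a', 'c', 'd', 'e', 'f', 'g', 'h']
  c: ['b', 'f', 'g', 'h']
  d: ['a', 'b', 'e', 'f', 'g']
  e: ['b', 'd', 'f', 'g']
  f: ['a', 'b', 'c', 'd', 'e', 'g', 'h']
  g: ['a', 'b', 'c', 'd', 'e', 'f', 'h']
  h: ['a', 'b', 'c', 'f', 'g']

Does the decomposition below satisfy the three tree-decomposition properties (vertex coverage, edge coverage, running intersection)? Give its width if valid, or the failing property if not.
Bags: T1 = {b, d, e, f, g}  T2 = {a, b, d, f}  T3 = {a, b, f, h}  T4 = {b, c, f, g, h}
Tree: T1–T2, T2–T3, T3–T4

No — edge (g,a) lies in no bag.

A tree decomposition must satisfy three properties: every vertex lies in some bag; for every edge, both endpoints lie together in some bag; and for every vertex, the bags containing it form a connected subtree. Here edge (g,a) lies in no bag, so the decomposition is invalid.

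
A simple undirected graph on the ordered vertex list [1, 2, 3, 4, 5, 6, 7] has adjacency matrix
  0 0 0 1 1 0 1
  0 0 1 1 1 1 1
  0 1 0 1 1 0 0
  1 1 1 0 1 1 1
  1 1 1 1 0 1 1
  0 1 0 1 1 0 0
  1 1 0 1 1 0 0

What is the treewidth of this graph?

A width-3 tree decomposition is:
Bags: B1 = {2, 4, 5, 7}  B2 = {2, 3, 4, 5}  B3 = {2, 4, 5, 6}  B4 = {1, 4, 5, 7}
Tree: B1–B2, B2–B3, B1–B4
Each bag holds 4 vertices, so the decomposition has width 3, which upper-bounds the treewidth. Conversely, {1, 4, 5, 7} is a clique of size 4, and the vertices of any clique must share a bag in every tree decomposition; so some bag has ≥ 4 vertices and tw(G) ≥ 3. Combining the bounds, tw(G) = 3.

3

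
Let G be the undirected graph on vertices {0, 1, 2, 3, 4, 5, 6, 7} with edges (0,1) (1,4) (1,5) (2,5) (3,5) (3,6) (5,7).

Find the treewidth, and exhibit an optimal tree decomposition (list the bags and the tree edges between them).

Each bag holds 2 vertices, so the decomposition has width 1, which upper-bounds the treewidth. Any graph with an edge has treewidth ≥ 1, and G has the edge 1–5. Hence tw(G) = 1 exactly.

Treewidth 1.
One optimal decomposition is:
Bags: B1 = {1, 5}  B2 = {0, 1}  B3 = {3, 5}  B4 = {3, 6}  B5 = {1, 4}  B6 = {2, 5}  B7 = {5, 7}
Tree: B1–B2, B1–B3, B3–B4, B1–B5, B3–B6, B1–B7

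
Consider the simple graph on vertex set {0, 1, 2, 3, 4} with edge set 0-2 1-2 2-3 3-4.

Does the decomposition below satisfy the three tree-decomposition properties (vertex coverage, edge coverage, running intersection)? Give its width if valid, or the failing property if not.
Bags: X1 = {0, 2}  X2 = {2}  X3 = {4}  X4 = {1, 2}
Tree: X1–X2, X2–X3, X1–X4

No — vertex 3 appears in no bag.

A tree decomposition must satisfy three properties: every vertex lies in some bag; for every edge, both endpoints lie together in some bag; and for every vertex, the bags containing it form a connected subtree. Here vertex 3 appears in no bag, so the decomposition is invalid.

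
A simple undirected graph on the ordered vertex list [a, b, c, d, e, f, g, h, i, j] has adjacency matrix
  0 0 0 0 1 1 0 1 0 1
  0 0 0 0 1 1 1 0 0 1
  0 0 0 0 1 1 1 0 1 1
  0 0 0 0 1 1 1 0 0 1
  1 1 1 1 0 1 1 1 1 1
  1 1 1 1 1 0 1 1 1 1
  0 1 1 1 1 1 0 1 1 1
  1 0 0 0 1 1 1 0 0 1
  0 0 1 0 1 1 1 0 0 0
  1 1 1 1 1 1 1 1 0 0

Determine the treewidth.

A width-4 tree decomposition is:
Bags: B1 = {e, f, g, h, j}  B2 = {d, e, f, g, j}  B3 = {c, e, f, g, j}  B4 = {c, e, f, g, i}  B5 = {b, e, f, g, j}  B6 = {a, e, f, h, j}
Tree: B1–B2, B2–B3, B3–B4, B1–B5, B1–B6
The largest bag has 5 vertices, giving width 4; this decomposition certifies tw(G) ≤ 4. On the other hand G contains the 5-clique {d, e, f, g, j}. A clique must lie in a single bag of any decomposition, so no decomposition can have width below 4. Combining the bounds, tw(G) = 4.

4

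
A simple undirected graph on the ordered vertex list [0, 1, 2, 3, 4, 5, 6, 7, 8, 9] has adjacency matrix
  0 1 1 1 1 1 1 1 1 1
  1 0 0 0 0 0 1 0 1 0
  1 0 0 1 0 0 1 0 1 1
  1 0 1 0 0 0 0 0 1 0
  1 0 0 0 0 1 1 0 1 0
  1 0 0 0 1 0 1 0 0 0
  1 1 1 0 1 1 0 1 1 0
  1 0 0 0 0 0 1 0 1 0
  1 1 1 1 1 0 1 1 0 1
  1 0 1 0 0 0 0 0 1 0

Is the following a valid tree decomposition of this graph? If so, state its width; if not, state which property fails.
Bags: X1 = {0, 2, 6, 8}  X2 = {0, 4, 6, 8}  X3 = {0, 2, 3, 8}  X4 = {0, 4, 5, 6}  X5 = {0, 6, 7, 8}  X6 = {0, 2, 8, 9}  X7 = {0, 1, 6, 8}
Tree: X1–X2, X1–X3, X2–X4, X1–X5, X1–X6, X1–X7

Yes; width 3.

Checking the three conditions: (i) the bags cover all of {0, 1, 2, 3, 4, 5, 6, 7, 8, 9}; (ii) for each edge, some bag contains both endpoints; (iii) the bags containing any fixed vertex form a subtree. All hold, so the decomposition is valid with width 4 − 1 = 3.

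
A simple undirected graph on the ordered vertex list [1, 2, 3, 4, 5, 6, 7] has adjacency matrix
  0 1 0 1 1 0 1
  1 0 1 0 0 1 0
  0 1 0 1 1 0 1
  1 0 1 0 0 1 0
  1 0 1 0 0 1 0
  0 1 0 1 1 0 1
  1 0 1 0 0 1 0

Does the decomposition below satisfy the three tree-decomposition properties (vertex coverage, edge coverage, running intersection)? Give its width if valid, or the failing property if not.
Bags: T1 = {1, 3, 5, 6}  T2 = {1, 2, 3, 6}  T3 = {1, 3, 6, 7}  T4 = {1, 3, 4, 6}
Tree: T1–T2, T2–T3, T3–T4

Every vertex of G appears in some bag (union = {1, 2, 3, 4, 5, 6, 7}); every edge is covered by a bag; and for each vertex v the set of bags containing v is connected in the bag tree. The decomposition is therefore valid. The largest bag has 4 vertices, so the width is 3.

Yes; width 3.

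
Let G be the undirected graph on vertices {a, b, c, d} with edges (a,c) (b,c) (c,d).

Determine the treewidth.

1

A width-1 tree decomposition is:
Bags: B1 = {b, c}  B2 = {c, d}  B3 = {a, c}
Tree: B1–B2, B2–B3
Every bag has size at most 2, so the width is 2 − 1 = 1 and tw(G) ≤ 1. Any graph with an edge has treewidth ≥ 1, and G has the edge b–c. Combining the bounds, tw(G) = 1.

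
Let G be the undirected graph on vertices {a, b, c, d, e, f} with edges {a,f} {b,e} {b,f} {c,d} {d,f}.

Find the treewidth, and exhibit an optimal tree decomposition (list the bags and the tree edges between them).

The largest bag has 2 vertices, giving width 1; this decomposition certifies tw(G) ≤ 1. Since G has at least one edge (e.g. c–d), it is not an edgeless graph, so tw(G) ≥ 1. Combining the bounds, tw(G) = 1.

Treewidth 1.
One optimal decomposition is:
Bags: B1 = {c, d}  B2 = {d, f}  B3 = {b, f}  B4 = {a, f}  B5 = {b, e}
Tree: B1–B2, B2–B3, B3–B4, B3–B5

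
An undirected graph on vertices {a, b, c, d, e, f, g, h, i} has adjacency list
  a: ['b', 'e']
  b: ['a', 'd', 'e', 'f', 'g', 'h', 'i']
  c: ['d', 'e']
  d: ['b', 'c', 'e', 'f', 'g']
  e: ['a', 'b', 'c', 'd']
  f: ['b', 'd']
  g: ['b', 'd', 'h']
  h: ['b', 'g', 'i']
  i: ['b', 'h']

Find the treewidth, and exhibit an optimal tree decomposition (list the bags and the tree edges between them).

The largest bag has 3 vertices, giving width 2; this decomposition certifies tw(G) ≤ 2. On the other hand G contains the 3-clique {c, d, e}. A clique must lie in a single bag of any decomposition, so no decomposition can have width below 2. Combining the bounds, tw(G) = 2.

Treewidth 2.
One optimal decomposition is:
Bags: B1 = {a, b, e}  B2 = {b, d, e}  B3 = {b, d, g}  B4 = {b, g, h}  B5 = {b, d, f}  B6 = {b, h, i}  B7 = {c, d, e}
Tree: B1–B2, B2–B3, B3–B4, B3–B5, B4–B6, B2–B7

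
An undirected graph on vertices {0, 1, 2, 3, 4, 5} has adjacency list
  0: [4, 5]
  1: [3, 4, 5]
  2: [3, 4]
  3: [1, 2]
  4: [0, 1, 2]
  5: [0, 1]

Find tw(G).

A width-2 tree decomposition is:
Bags: B1 = {1, 2, 3}  B2 = {1, 2, 4}  B3 = {1, 4, 5}  B4 = {0, 4, 5}
Tree: B1–B2, B2–B3, B3–B4
Every bag has size at most 3, so the width is 3 − 1 = 2 and tw(G) ≤ 2. For the lower bound, G contains the cycle 3–2–4–1–3, so G is not a forest; only forests have treewidth ≤ 1, hence tw(G) ≥ 2. Therefore the treewidth is 2.

2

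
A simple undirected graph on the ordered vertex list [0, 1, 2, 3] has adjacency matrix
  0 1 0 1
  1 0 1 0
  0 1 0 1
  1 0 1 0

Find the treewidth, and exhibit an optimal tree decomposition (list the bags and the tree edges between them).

Treewidth 2.
One optimal decomposition is:
Bags: B1 = {1, 2, 3}  B2 = {0, 1, 3}
Tree: B1–B2

Every bag has size at most 3, so the width is 3 − 1 = 2 and tw(G) ≤ 2. Since 3–2–1–0–3 is a cycle in G, G is not acyclic. Forests are exactly the graphs of treewidth ≤ 1, so tw(G) ≥ 2. Hence tw(G) = 2 exactly.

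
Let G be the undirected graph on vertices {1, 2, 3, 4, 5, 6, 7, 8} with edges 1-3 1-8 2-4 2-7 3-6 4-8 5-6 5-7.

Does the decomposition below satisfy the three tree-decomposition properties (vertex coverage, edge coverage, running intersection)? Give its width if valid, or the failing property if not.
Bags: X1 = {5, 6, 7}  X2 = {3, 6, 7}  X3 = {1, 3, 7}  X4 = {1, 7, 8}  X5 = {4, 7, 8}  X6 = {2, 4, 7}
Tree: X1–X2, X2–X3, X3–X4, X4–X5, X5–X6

Checking the three conditions: (i) the bags cover all of {1, 2, 3, 4, 5, 6, 7, 8}; (ii) for each edge, some bag contains both endpoints; (iii) the bags containing any fixed vertex form a subtree. All hold, so the decomposition is valid with width 3 − 1 = 2.

Yes; width 2.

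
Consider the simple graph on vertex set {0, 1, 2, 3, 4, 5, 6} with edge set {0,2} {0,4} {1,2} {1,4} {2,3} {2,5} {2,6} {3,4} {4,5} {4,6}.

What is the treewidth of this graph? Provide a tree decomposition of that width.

Treewidth 2.
One such decomposition:
Bags: B1 = {2, 4, 5}  B2 = {2, 4, 6}  B3 = {1, 2, 4}  B4 = {0, 2, 4}  B5 = {2, 3, 4}
Tree: B1–B2, B2–B3, B3–B4, B4–B5

Every bag has size at most 3, so the width is 3 − 1 = 2 and tw(G) ≤ 2. The edges 2–5–4–6–2 form a cycle, so G is not a tree and its treewidth is at least 2. The upper and lower bounds meet at 2, so that is the treewidth.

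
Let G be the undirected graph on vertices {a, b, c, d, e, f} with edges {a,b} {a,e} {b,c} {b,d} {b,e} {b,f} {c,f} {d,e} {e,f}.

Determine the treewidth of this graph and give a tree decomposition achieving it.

Treewidth 2.
Bags: B1 = {b, e, f}  B2 = {b, c, f}  B3 = {a, b, e}  B4 = {b, d, e}
Tree: B1–B2, B1–B3, B1–B4

Every bag has size at most 3, so the width is 3 − 1 = 2 and tw(G) ≤ 2. On the other hand G contains the 3-clique {b, d, e}. A clique must lie in a single bag of any decomposition, so no decomposition can have width below 2. Hence tw(G) = 2 exactly.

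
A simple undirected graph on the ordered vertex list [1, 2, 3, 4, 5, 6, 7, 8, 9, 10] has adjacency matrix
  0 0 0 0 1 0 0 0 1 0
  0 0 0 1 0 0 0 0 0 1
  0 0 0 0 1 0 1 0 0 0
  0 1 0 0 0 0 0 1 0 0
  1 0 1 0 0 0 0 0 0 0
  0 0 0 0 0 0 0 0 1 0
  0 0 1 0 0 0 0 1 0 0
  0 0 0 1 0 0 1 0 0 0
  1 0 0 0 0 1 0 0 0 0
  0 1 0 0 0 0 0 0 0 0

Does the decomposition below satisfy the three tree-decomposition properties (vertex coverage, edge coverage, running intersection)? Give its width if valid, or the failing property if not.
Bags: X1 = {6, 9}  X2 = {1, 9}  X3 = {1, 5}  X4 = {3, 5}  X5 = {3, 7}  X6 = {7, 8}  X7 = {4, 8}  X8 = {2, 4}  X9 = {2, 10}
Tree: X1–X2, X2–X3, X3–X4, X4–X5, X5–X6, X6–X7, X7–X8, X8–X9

Yes; width 1.

Vertex coverage: the bags together contain {1, 2, 3, 4, 5, 6, 7, 8, 9, 10}, the full vertex set. Edge coverage: each edge of G has both endpoints in at least one bag. Running intersection: for every vertex, the bags containing it form a connected subtree. All three properties hold, so this is a valid tree decomposition of width max|bag| − 1 = 1, and hence tw(G) ≤ 1.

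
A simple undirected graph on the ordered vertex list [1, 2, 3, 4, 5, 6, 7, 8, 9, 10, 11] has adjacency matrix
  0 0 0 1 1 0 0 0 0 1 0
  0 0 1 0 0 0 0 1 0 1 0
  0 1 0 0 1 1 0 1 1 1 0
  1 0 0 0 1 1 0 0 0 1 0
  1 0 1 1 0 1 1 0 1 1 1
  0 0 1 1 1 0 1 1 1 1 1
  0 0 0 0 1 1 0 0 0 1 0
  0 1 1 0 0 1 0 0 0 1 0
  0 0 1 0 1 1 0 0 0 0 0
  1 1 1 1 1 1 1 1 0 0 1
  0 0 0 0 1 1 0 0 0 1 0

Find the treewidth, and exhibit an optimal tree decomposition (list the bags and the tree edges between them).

Every bag has size at most 4, so the width is 4 − 1 = 3 and tw(G) ≤ 3. On the other hand G contains the 4-clique {3, 5, 6, 9}. A clique must lie in a single bag of any decomposition, so no decomposition can have width below 3. Therefore the treewidth is 3.

Treewidth 3.
One such decomposition:
Bags: B1 = {3, 5, 6, 9}  B2 = {3, 5, 6, 10}  B3 = {3, 6, 8, 10}  B4 = {4, 5, 6, 10}  B5 = {2, 3, 8, 10}  B6 = {1, 4, 5, 10}  B7 = {5, 6, 7, 10}  B8 = {5, 6, 10, 11}
Tree: B1–B2, B2–B3, B2–B4, B3–B5, B4–B6, B4–B7, B7–B8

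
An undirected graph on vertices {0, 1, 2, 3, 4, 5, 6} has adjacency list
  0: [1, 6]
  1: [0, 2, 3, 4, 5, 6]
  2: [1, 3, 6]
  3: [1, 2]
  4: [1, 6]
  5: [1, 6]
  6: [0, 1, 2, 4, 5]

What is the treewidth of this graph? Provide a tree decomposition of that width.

Treewidth 2.
One such decomposition:
Bags: B1 = {0, 1, 6}  B2 = {1, 5, 6}  B3 = {1, 4, 6}  B4 = {1, 2, 6}  B5 = {1, 2, 3}
Tree: B1–B2, B1–B3, B2–B4, B4–B5

Every bag has size at most 3, so the width is 3 − 1 = 2 and tw(G) ≤ 2. On the other hand G contains the 3-clique {1, 2, 3}. A clique must lie in a single bag of any decomposition, so no decomposition can have width below 2. The upper and lower bounds meet at 2, so that is the treewidth.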